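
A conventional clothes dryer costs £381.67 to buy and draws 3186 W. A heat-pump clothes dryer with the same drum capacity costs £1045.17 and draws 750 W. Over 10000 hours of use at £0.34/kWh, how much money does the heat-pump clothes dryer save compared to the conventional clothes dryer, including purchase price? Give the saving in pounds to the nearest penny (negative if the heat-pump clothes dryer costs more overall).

£7618.90

conventional clothes dryer: £381.67 + (3186/1000) kW × 10000 h × £0.34 = £381.67 + £10832.4 = £11214.07
heat-pump clothes dryer: £1045.17 + (750/1000) kW × 10000 h × £0.34 = £1045.17 + £2550 = £3595.17
Saving = £11214.07 − £3595.17 = £7618.9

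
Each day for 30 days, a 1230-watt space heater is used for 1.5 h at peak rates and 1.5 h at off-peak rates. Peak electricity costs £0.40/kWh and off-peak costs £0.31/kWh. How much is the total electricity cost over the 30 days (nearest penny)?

£39.30

Peak energy = 1.23 kW × 1.5 h × 30 = 55.35 kWh
Off-peak energy = 1.23 kW × 1.5 h × 30 = 55.35 kWh
Cost = 55.35 × £0.40 + 55.35 × £0.31 = £22.14 + £17.1585 = £39.30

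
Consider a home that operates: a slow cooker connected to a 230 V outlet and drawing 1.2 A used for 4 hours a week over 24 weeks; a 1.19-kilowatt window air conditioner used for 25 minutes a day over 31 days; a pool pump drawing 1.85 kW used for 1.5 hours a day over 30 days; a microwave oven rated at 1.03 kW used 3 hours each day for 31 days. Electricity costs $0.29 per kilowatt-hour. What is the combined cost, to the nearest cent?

slow cooker: Power = 1.2 A × 230 V = 276 W = 0.276 kW
slow cooker: Runtime = 4 h/week × 24 weeks = 96 h
slow cooker: 0.276 kW × 96 h = 26.496 kWh
window air conditioner: Runtime = 25 min × 31 = 775 min = 12.916666… h
window air conditioner: 1.19 kW × 12.916666… h = 15.370833… kWh
pool pump: Runtime = 1.5 h/day × 30 days = 45 h
pool pump: 1.85 kW × 45 h = 83.25 kWh
microwave oven: Runtime = 3 h/day × 31 days = 93 h
microwave oven: 1.03 kW × 93 h = 95.79 kWh
Total energy = 220.906833… kWh
Cost = 220.906833… × $0.29 = $64.06

$64.06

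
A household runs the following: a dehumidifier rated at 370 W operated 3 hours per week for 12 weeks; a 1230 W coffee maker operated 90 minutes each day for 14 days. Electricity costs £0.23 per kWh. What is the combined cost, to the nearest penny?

dehumidifier: Runtime = 3 h/week × 12 weeks = 36 h
dehumidifier: 0.37 kW × 36 h = 13.32 kWh
coffee maker: Runtime = 90 min × 14 = 1260 min = 21 h
coffee maker: 1.23 kW × 21 h = 25.83 kWh
Total energy = 39.15 kWh
Cost = 39.15 × £0.23 = £9.00

£9.00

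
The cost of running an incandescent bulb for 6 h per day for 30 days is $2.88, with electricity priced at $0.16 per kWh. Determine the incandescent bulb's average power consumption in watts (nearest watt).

Energy = $2.88 ÷ $0.16/kWh = 18 kWh
Runtime = 6 h/day × 30 days = 180 h
Power = 18 kWh ÷ 180 h = 0.1 kW = 100 W

100 W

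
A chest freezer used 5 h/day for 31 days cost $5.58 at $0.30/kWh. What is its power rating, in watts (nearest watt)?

120 W

Energy = $5.58 ÷ $0.30/kWh = 18.6 kWh
Runtime = 5 h/day × 31 days = 155 h
Power = 18.6 kWh ÷ 155 h = 0.12 kW = 120 W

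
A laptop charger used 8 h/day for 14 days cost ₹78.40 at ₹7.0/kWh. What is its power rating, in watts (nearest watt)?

Energy = ₹78.40 ÷ ₹7.0/kWh = 11.2 kWh
Runtime = 8 h/day × 14 days = 112 h
Power = 11.2 kWh ÷ 112 h = 0.1 kW = 100 W

100 W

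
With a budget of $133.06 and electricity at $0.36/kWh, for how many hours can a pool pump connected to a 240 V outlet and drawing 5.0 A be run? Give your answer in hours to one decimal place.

Power = 5.0 A × 240 V = 1200 W = 1.2 kW
Energy available = $133.06 ÷ $0.36/kWh = 369.6111 kWh
Hours = 369.6111 kWh ÷ 1.2 kW = 308.0 h

308.0 h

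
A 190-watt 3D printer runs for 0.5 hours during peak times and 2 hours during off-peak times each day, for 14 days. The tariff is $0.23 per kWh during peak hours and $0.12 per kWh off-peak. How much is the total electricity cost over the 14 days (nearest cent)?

$0.94

Peak energy = 0.19 kW × 0.5 h × 14 = 1.33 kWh
Off-peak energy = 0.19 kW × 2 h × 14 = 5.32 kWh
Cost = 1.33 × $0.23 + 5.32 × $0.12 = $0.3059 + $0.6384 = $0.94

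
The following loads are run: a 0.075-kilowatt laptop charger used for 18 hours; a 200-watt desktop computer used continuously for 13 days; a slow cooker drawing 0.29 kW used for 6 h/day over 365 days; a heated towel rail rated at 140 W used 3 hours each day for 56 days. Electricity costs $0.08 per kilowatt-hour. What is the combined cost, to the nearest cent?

laptop charger: 0.075 kW × 18 h = 1.35 kWh
desktop computer: Runtime = 24 h × 13 = 312 h
desktop computer: 0.2 kW × 312 h = 62.4 kWh
slow cooker: Runtime = 6 h/day × 365 days = 2190 h
slow cooker: 0.29 kW × 2190 h = 635.1 kWh
heated towel rail: Runtime = 3 h/day × 56 days = 168 h
heated towel rail: 0.14 kW × 168 h = 23.52 kWh
Total energy = 722.37 kWh
Cost = 722.37 × $0.08 = $57.79

$57.79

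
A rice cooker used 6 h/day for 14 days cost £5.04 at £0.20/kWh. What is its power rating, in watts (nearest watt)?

300 W

Energy = £5.04 ÷ £0.20/kWh = 25.2 kWh
Runtime = 6 h/day × 14 days = 84 h
Power = 25.2 kWh ÷ 84 h = 0.3 kW = 300 W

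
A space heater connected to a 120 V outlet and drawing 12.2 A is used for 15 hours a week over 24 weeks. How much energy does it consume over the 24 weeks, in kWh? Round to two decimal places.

527.04 kWh

Power = 12.2 A × 120 V = 1464 W = 1.464 kW
Runtime = 15 h/week × 24 weeks = 360 h
Energy = 1.464 kW × 360 h = 527.04 kWh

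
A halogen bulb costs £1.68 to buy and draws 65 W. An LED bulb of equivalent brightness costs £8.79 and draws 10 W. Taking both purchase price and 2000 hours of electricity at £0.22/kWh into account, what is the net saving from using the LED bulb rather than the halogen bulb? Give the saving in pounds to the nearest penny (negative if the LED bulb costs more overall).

£17.09

halogen bulb: £1.68 + (65/1000) kW × 2000 h × £0.22 = £1.68 + £28.6 = £30.28
LED bulb: £8.79 + (10/1000) kW × 2000 h × £0.22 = £8.79 + £4.4 = £13.19
Saving = £30.28 − £13.19 = £17.09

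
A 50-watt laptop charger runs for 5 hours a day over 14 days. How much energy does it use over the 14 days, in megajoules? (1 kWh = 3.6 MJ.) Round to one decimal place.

12.6 MJ

Runtime = 5 h/day × 14 days = 70 h
Energy = 0.05 kW × 70 h = 3.5 kWh
= 3.5 × 3.6 MJ = 12.6 MJ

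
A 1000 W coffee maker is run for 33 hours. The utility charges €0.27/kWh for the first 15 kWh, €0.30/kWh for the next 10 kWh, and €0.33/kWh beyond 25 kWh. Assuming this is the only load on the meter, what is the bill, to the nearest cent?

€9.69

Energy = 1 kW × 33 h = 33 kWh
Tier 1 (0–15 kWh): 15 × €0.27 = €4.05
Tier 2 (15–25 kWh): 10 × €0.30 = €3
Above 25 kWh: 8 × €0.33 = €2.64
Bill = €9.69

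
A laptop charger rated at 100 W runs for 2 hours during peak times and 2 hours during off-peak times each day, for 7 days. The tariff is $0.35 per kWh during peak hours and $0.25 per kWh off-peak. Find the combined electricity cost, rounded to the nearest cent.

$0.84

Peak energy = 0.1 kW × 2 h × 7 = 1.4 kWh
Off-peak energy = 0.1 kW × 2 h × 7 = 1.4 kWh
Cost = 1.4 × $0.35 + 1.4 × $0.25 = $0.49 + $0.35 = $0.84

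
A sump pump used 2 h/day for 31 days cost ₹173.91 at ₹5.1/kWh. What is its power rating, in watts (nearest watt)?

Energy = ₹173.91 ÷ ₹5.1/kWh = 34.1 kWh
Runtime = 2 h/day × 31 days = 62 h
Power = 34.1 kWh ÷ 62 h = 0.55 kW = 550 W

550 W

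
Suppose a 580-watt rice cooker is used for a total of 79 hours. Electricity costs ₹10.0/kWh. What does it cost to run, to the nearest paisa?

₹458.20

Energy = 0.58 kW × 79 h = 45.82 kWh
Cost = 45.82 kWh × ₹10.0/kWh = ₹458.20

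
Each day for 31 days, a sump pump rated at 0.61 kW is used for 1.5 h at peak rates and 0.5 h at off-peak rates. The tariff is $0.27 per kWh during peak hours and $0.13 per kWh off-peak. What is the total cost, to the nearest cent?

Peak energy = 0.61 kW × 1.5 h × 31 = 28.365 kWh
Off-peak energy = 0.61 kW × 0.5 h × 31 = 9.455 kWh
Cost = 28.365 × $0.27 + 9.455 × $0.13 = $7.65855 + $1.22915 = $8.89

$8.89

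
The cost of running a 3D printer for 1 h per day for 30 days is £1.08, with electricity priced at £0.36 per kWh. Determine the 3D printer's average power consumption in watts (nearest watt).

100 W

Energy = £1.08 ÷ £0.36/kWh = 3 kWh
Runtime = 1 h/day × 30 days = 30 h
Power = 3 kWh ÷ 30 h = 0.1 kW = 100 W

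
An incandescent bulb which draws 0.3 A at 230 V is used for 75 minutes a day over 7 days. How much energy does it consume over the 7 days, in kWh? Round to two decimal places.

Power = 0.3 A × 230 V = 69 W = 0.069 kW
Runtime = 75 min × 7 = 525 min = 8.75 h
Energy = 0.069 kW × 8.75 h = 0.60375 kWh ≈ 0.60 kWh

0.60 kWh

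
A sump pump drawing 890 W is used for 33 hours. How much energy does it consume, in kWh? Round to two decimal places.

Energy = 0.89 kW × 33 h = 29.37 kWh

29.37 kWh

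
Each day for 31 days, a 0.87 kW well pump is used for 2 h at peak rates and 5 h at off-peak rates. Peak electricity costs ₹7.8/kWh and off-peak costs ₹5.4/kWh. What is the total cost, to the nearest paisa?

Peak energy = 0.87 kW × 2 h × 31 = 53.94 kWh
Off-peak energy = 0.87 kW × 5 h × 31 = 134.85 kWh
Cost = 53.94 × ₹7.8 + 134.85 × ₹5.4 = ₹420.732 + ₹728.19 = ₹1148.92

₹1148.92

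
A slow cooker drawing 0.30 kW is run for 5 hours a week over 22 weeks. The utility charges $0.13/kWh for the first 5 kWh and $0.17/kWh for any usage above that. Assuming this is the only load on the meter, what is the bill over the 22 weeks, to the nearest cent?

$5.41

Runtime = 5 h/week × 22 weeks = 110 h
Energy = 0.3 kW × 110 h = 33 kWh
Tier 1 (0–5 kWh): 5 × $0.13 = $0.65
Above 5 kWh: 28 × $0.17 = $4.76
Bill = $5.41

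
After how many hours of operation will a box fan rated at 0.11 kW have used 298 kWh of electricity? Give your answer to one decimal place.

2709.1 h

Hours = 298 kWh ÷ 0.11 kW = 2709.1 h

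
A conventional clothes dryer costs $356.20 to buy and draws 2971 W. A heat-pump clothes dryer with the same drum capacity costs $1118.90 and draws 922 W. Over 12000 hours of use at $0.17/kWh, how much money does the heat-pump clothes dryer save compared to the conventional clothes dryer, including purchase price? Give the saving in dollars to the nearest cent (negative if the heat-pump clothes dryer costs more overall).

conventional clothes dryer: $356.20 + (2971/1000) kW × 12000 h × $0.17 = $356.20 + $6060.84 = $6417.04
heat-pump clothes dryer: $1118.90 + (922/1000) kW × 12000 h × $0.17 = $1118.90 + $1880.88 = $2999.78
Saving = $6417.04 − $2999.78 = $3417.26

$3417.26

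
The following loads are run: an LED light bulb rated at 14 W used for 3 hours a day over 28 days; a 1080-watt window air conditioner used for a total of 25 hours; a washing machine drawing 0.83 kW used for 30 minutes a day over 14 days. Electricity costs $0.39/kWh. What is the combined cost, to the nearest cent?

LED light bulb: Runtime = 3 h/day × 28 days = 84 h
LED light bulb: 0.014 kW × 84 h = 1.176 kWh
window air conditioner: 1.08 kW × 25 h = 27 kWh
washing machine: Runtime = 30 min × 14 = 420 min = 7 h
washing machine: 0.83 kW × 7 h = 5.81 kWh
Total energy = 33.986 kWh
Cost = 33.986 × $0.39 = $13.25

$13.25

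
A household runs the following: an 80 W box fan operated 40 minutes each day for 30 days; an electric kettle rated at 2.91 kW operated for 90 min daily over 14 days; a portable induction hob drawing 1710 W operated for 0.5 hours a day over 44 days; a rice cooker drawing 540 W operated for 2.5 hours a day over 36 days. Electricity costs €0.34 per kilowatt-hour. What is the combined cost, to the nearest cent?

box fan: Runtime = 40 min × 30 = 1200 min = 20 h
box fan: 0.08 kW × 20 h = 1.6 kWh
electric kettle: Runtime = 90 min × 14 = 1260 min = 21 h
electric kettle: 2.91 kW × 21 h = 61.11 kWh
portable induction hob: Runtime = 0.5 h/day × 44 days = 22 h
portable induction hob: 1.71 kW × 22 h = 37.62 kWh
rice cooker: Runtime = 2.5 h/day × 36 days = 90 h
rice cooker: 0.54 kW × 90 h = 48.6 kWh
Total energy = 148.93 kWh
Cost = 148.93 × €0.34 = €50.64

€50.64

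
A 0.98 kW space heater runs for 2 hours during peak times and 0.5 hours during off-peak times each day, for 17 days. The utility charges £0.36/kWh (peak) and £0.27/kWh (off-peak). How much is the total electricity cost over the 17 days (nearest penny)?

Peak energy = 0.98 kW × 2 h × 17 = 33.32 kWh
Off-peak energy = 0.98 kW × 0.5 h × 17 = 8.33 kWh
Cost = 33.32 × £0.36 + 8.33 × £0.27 = £11.9952 + £2.2491 = £14.24

£14.24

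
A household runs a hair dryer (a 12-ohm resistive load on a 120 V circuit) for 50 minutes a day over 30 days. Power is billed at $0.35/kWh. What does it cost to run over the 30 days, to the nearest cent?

$10.50

Power = V²/R = 120²/12 = 1200 W = 1.2 kW
Runtime = 50 min × 30 = 1500 min = 25 h
Energy = 1.2 kW × 25 h = 30 kWh
Cost = 30 kWh × $0.35/kWh = $10.50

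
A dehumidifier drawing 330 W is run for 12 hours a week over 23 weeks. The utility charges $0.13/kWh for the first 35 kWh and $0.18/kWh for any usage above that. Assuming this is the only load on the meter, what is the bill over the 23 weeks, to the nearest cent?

$14.64

Runtime = 12 h/week × 23 weeks = 276 h
Energy = 0.33 kW × 276 h = 91.08 kWh
Tier 1 (0–35 kWh): 35 × $0.13 = $4.55
Above 35 kWh: 56.08 × $0.18 = $10.0944
Bill = $14.64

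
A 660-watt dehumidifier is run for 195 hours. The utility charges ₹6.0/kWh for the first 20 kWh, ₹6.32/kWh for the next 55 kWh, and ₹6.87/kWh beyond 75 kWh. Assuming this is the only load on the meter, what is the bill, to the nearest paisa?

Energy = 0.66 kW × 195 h = 128.7 kWh
Tier 1 (0–20 kWh): 20 × ₹6.0 = ₹120
Tier 2 (20–75 kWh): 55 × ₹6.32 = ₹347.6
Above 75 kWh: 53.7 × ₹6.87 = ₹368.919
Bill = ₹836.52

₹836.52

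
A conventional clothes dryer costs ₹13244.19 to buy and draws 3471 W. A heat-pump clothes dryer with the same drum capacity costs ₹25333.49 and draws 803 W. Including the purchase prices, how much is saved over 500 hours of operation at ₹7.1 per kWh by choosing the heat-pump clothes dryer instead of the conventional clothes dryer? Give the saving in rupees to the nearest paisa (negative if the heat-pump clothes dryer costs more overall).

conventional clothes dryer: ₹13244.19 + (3471/1000) kW × 500 h × ₹7.1 = ₹13244.19 + ₹12322.05 = ₹25566.24
heat-pump clothes dryer: ₹25333.49 + (803/1000) kW × 500 h × ₹7.1 = ₹25333.49 + ₹2850.65 = ₹28184.14
Saving = ₹25566.24 − ₹28184.14 = −₹2617.9

-₹2617.90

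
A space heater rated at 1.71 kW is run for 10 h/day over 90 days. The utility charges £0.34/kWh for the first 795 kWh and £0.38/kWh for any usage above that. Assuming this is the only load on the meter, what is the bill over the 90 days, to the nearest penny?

£553.02

Runtime = 10 h/day × 90 days = 900 h
Energy = 1.71 kW × 900 h = 1539 kWh
Tier 1 (0–795 kWh): 795 × £0.34 = £270.3
Above 795 kWh: 744 × £0.38 = £282.72
Bill = £553.02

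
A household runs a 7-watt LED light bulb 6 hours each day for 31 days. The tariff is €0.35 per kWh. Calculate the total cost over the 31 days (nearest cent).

Runtime = 6 h/day × 31 days = 186 h
Energy = 0.007 kW × 186 h = 1.302 kWh
Cost = 1.302 kWh × €0.35/kWh = €0.46

€0.46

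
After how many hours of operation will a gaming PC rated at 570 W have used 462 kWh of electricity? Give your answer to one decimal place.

Hours = 462 kWh ÷ 0.57 kW = 810.5 h

810.5 h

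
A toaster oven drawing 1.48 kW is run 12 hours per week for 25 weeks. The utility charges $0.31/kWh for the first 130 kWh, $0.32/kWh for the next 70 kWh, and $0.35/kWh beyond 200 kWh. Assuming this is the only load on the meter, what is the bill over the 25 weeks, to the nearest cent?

Runtime = 12 h/week × 25 weeks = 300 h
Energy = 1.48 kW × 300 h = 444 kWh
Tier 1 (0–130 kWh): 130 × $0.31 = $40.3
Tier 2 (130–200 kWh): 70 × $0.32 = $22.4
Above 200 kWh: 244 × $0.35 = $85.4
Bill = $148.10

$148.10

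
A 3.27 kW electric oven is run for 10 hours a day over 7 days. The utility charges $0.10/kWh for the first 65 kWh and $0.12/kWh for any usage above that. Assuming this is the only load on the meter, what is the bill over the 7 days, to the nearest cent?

$26.17

Runtime = 10 h/day × 7 days = 70 h
Energy = 3.27 kW × 70 h = 228.9 kWh
Tier 1 (0–65 kWh): 65 × $0.10 = $6.5
Above 65 kWh: 163.9 × $0.12 = $19.668
Bill = $26.17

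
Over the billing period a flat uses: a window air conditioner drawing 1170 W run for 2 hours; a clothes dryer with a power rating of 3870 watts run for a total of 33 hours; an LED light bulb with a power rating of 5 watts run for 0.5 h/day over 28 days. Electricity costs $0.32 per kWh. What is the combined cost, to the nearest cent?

window air conditioner: 1.17 kW × 2 h = 2.34 kWh
clothes dryer: 3.87 kW × 33 h = 127.71 kWh
LED light bulb: Runtime = 0.5 h/day × 28 days = 14 h
LED light bulb: 0.005 kW × 14 h = 0.07 kWh
Total energy = 130.12 kWh
Cost = 130.12 × $0.32 = $41.64

$41.64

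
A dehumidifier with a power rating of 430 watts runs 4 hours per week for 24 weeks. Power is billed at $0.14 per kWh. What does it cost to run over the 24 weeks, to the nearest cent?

Runtime = 4 h/week × 24 weeks = 96 h
Energy = 0.43 kW × 96 h = 41.28 kWh
Cost = 41.28 kWh × $0.14/kWh = $5.78

$5.78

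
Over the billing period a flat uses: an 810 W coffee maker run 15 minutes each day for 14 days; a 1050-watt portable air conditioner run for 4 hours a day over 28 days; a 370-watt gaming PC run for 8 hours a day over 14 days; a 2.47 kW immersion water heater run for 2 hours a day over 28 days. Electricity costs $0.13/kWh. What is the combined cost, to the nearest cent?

coffee maker: Runtime = 15 min × 14 = 210 min = 3.5 h
coffee maker: 0.81 kW × 3.5 h = 2.835 kWh
portable air conditioner: Runtime = 4 h/day × 28 days = 112 h
portable air conditioner: 1.05 kW × 112 h = 117.6 kWh
gaming PC: Runtime = 8 h/day × 14 days = 112 h
gaming PC: 0.37 kW × 112 h = 41.44 kWh
immersion water heater: Runtime = 2 h/day × 28 days = 56 h
immersion water heater: 2.47 kW × 56 h = 138.32 kWh
Total energy = 300.195 kWh
Cost = 300.195 × $0.13 = $39.03

$39.03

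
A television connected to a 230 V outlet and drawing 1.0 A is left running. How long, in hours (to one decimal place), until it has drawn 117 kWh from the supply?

508.7 h

Power = 1.0 A × 230 V = 230 W = 0.23 kW
Hours = 117 kWh ÷ 0.23 kW = 508.7 h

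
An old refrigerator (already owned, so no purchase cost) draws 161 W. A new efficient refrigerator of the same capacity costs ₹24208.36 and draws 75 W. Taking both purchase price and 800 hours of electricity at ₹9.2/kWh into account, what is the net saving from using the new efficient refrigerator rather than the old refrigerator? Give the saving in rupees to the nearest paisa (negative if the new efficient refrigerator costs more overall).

-₹23575.40

old refrigerator: ₹0.00 + (161/1000) kW × 800 h × ₹9.2 = ₹0.00 + ₹1184.96 = ₹1184.96
new efficient refrigerator: ₹24208.36 + (75/1000) kW × 800 h × ₹9.2 = ₹24208.36 + ₹552 = ₹24760.36
Saving = ₹1184.96 − ₹24760.36 = −₹23575.4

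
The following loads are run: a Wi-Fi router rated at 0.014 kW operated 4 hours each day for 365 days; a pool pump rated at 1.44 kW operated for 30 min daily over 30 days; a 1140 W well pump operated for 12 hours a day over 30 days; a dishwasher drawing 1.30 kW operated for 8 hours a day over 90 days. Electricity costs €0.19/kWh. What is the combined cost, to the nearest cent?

€263.80

Wi-Fi router: Runtime = 4 h/day × 365 days = 1460 h
Wi-Fi router: 0.014 kW × 1460 h = 20.44 kWh
pool pump: Runtime = 30 min × 30 = 900 min = 15 h
pool pump: 1.44 kW × 15 h = 21.6 kWh
well pump: Runtime = 12 h/day × 30 days = 360 h
well pump: 1.14 kW × 360 h = 410.4 kWh
dishwasher: Runtime = 8 h/day × 90 days = 720 h
dishwasher: 1.3 kW × 720 h = 936 kWh
Total energy = 1388.44 kWh
Cost = 1388.44 × €0.19 = €263.80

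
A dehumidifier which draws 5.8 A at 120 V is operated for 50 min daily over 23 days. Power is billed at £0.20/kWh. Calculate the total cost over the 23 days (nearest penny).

£2.67

Power = 5.8 A × 120 V = 696 W = 0.696 kW
Runtime = 50 min × 23 = 1150 min = 19.166666… h
Energy = 0.696 kW × 19.166666… h = 13.34 kWh
Cost = 13.34 kWh × £0.20/kWh = £2.67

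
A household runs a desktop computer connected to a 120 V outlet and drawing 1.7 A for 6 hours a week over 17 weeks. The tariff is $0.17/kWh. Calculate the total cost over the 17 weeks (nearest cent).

$3.54

Power = 1.7 A × 120 V = 204 W = 0.204 kW
Runtime = 6 h/week × 17 weeks = 102 h
Energy = 0.204 kW × 102 h = 20.808 kWh
Cost = 20.808 kWh × $0.17/kWh = $3.54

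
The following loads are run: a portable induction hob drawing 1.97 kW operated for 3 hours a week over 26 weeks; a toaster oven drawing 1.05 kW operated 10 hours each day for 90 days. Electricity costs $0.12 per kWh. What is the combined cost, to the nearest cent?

$131.84

portable induction hob: Runtime = 3 h/week × 26 weeks = 78 h
portable induction hob: 1.97 kW × 78 h = 153.66 kWh
toaster oven: Runtime = 10 h/day × 90 days = 900 h
toaster oven: 1.05 kW × 900 h = 945 kWh
Total energy = 1098.66 kWh
Cost = 1098.66 × $0.12 = $131.84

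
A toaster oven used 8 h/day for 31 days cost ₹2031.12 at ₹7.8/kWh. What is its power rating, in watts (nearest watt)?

Energy = ₹2031.12 ÷ ₹7.8/kWh = 260.4 kWh
Runtime = 8 h/day × 31 days = 248 h
Power = 260.4 kWh ÷ 248 h = 1.05 kW = 1050 W

1050 W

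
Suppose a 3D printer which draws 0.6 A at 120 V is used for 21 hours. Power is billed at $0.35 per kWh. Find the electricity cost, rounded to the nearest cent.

$0.53

Power = 0.6 A × 120 V = 72 W = 0.072 kW
Energy = 0.072 kW × 21 h = 1.512 kWh
Cost = 1.512 kWh × $0.35/kWh = $0.53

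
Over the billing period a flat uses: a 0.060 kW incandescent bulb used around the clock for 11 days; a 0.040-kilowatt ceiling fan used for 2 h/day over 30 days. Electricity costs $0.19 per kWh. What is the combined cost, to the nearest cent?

incandescent bulb: Runtime = 24 h × 11 = 264 h
incandescent bulb: 0.06 kW × 264 h = 15.84 kWh
ceiling fan: Runtime = 2 h/day × 30 days = 60 h
ceiling fan: 0.04 kW × 60 h = 2.4 kWh
Total energy = 18.24 kWh
Cost = 18.24 × $0.19 = $3.47

$3.47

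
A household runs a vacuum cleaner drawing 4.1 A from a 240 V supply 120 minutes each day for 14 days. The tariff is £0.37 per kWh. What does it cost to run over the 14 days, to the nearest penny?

Power = 4.1 A × 240 V = 984 W = 0.984 kW
Runtime = 120 min × 14 = 1680 min = 28 h
Energy = 0.984 kW × 28 h = 27.552 kWh
Cost = 27.552 kWh × £0.37/kWh = £10.19

£10.19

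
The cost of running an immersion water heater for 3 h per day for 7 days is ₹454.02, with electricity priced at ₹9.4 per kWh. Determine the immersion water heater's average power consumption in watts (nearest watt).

Energy = ₹454.02 ÷ ₹9.4/kWh = 48.3 kWh
Runtime = 3 h/day × 7 days = 21 h
Power = 48.3 kWh ÷ 21 h = 2.3 kW = 2300 W

2300 W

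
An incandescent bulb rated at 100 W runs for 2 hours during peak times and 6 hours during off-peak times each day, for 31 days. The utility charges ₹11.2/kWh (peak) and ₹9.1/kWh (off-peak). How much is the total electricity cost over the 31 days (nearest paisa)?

Peak energy = 0.1 kW × 2 h × 31 = 6.2 kWh
Off-peak energy = 0.1 kW × 6 h × 31 = 18.6 kWh
Cost = 6.2 × ₹11.2 + 18.6 × ₹9.1 = ₹69.44 + ₹169.26 = ₹238.70

₹238.70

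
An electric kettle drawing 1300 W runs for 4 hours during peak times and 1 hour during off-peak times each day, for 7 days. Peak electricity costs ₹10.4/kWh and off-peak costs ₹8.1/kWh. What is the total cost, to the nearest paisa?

Peak energy = 1.3 kW × 4 h × 7 = 36.4 kWh
Off-peak energy = 1.3 kW × 1 h × 7 = 9.1 kWh
Cost = 36.4 × ₹10.4 + 9.1 × ₹8.1 = ₹378.56 + ₹73.71 = ₹452.27

₹452.27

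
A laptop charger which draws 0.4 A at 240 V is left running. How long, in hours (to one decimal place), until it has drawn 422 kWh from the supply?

Power = 0.4 A × 240 V = 96 W = 0.096 kW
Hours = 422 kWh ÷ 0.096 kW = 4395.8 h

4395.8 h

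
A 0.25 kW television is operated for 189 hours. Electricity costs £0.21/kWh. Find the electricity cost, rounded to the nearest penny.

£9.92

Energy = 0.25 kW × 189 h = 47.25 kWh
Cost = 47.25 kWh × £0.21/kWh = £9.92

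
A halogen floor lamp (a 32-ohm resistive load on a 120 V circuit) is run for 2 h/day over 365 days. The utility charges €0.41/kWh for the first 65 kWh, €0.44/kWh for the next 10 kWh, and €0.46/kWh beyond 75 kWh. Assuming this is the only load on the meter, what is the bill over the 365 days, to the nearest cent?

Power = V²/R = 120²/32 = 450 W = 0.45 kW
Runtime = 2 h/day × 365 days = 730 h
Energy = 0.45 kW × 730 h = 328.5 kWh
Tier 1 (0–65 kWh): 65 × €0.41 = €26.65
Tier 2 (65–75 kWh): 10 × €0.44 = €4.4
Above 75 kWh: 253.5 × €0.46 = €116.61
Bill = €147.66

€147.66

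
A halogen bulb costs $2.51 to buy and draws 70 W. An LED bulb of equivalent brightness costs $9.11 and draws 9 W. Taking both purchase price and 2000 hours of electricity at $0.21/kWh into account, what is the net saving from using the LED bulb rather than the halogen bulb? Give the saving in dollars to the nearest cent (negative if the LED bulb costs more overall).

halogen bulb: $2.51 + (70/1000) kW × 2000 h × $0.21 = $2.51 + $29.4 = $31.91
LED bulb: $9.11 + (9/1000) kW × 2000 h × $0.21 = $9.11 + $3.78 = $12.89
Saving = $31.91 − $12.89 = $19.02

$19.02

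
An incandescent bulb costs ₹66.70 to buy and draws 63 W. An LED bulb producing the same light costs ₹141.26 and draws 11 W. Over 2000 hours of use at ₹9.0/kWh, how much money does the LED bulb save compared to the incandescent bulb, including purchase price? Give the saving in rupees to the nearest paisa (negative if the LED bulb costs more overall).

incandescent bulb: ₹66.70 + (63/1000) kW × 2000 h × ₹9.0 = ₹66.70 + ₹1134 = ₹1200.7
LED bulb: ₹141.26 + (11/1000) kW × 2000 h × ₹9.0 = ₹141.26 + ₹198 = ₹339.26
Saving = ₹1200.7 − ₹339.26 = ₹861.44

₹861.44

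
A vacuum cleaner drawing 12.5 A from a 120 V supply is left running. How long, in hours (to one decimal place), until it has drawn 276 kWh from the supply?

184.0 h

Power = 12.5 A × 120 V = 1500 W = 1.5 kW
Hours = 276 kWh ÷ 1.5 kW = 184.0 h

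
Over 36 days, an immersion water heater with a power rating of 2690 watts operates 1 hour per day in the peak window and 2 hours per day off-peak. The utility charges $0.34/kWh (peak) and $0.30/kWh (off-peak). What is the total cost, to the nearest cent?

Peak energy = 2.69 kW × 1 h × 36 = 96.84 kWh
Off-peak energy = 2.69 kW × 2 h × 36 = 193.68 kWh
Cost = 96.84 × $0.34 + 193.68 × $0.30 = $32.9256 + $58.104 = $91.03

$91.03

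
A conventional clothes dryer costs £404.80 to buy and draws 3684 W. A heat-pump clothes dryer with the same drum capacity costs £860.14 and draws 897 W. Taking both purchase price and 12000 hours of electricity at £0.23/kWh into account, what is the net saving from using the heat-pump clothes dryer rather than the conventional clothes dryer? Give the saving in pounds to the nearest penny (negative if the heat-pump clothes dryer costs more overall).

conventional clothes dryer: £404.80 + (3684/1000) kW × 12000 h × £0.23 = £404.80 + £10167.84 = £10572.64
heat-pump clothes dryer: £860.14 + (897/1000) kW × 12000 h × £0.23 = £860.14 + £2475.72 = £3335.86
Saving = £10572.64 − £3335.86 = £7236.78

£7236.78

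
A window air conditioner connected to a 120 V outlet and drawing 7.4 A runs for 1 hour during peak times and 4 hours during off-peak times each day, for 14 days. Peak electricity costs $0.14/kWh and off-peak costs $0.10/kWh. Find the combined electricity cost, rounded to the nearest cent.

Power = 7.4 A × 120 V = 888 W = 0.888 kW
Peak energy = 0.888 kW × 1 h × 14 = 12.432 kWh
Off-peak energy = 0.888 kW × 4 h × 14 = 49.728 kWh
Cost = 12.432 × $0.14 + 49.728 × $0.10 = $1.74048 + $4.9728 = $6.71

$6.71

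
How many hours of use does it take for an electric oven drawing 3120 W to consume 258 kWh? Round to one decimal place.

82.7 h

Hours = 258 kWh ÷ 3.12 kW = 82.7 h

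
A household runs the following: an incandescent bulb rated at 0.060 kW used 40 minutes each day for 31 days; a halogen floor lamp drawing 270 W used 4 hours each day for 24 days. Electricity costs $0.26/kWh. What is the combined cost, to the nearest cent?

incandescent bulb: Runtime = 40 min × 31 = 1240 min = 20.666666… h
incandescent bulb: 0.06 kW × 20.666666… h = 1.24 kWh
halogen floor lamp: Runtime = 4 h/day × 24 days = 96 h
halogen floor lamp: 0.27 kW × 96 h = 25.92 kWh
Total energy = 27.16 kWh
Cost = 27.16 × $0.26 = $7.06

$7.06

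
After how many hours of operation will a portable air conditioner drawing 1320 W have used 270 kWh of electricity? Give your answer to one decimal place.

204.5 h

Hours = 270 kWh ÷ 1.32 kW = 204.5 h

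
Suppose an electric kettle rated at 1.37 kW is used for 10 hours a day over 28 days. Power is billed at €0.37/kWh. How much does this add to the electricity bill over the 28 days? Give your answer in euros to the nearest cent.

€141.93

Runtime = 10 h/day × 28 days = 280 h
Energy = 1.37 kW × 280 h = 383.6 kWh
Cost = 383.6 kWh × €0.37/kWh = €141.93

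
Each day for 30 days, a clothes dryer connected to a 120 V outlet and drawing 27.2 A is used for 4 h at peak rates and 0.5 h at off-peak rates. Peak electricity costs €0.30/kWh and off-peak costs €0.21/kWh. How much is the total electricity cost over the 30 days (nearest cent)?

Power = 27.2 A × 120 V = 3264 W = 3.264 kW
Peak energy = 3.264 kW × 4 h × 30 = 391.68 kWh
Off-peak energy = 3.264 kW × 0.5 h × 30 = 48.96 kWh
Cost = 391.68 × €0.30 + 48.96 × €0.21 = €117.504 + €10.2816 = €127.79

€127.79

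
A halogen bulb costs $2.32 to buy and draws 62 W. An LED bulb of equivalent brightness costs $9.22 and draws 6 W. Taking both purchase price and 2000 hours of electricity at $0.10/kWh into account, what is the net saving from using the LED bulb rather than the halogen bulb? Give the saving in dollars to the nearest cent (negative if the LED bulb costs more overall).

$4.30

halogen bulb: $2.32 + (62/1000) kW × 2000 h × $0.10 = $2.32 + $12.4 = $14.72
LED bulb: $9.22 + (6/1000) kW × 2000 h × $0.10 = $9.22 + $1.2 = $10.42
Saving = $14.72 − $10.42 = $4.3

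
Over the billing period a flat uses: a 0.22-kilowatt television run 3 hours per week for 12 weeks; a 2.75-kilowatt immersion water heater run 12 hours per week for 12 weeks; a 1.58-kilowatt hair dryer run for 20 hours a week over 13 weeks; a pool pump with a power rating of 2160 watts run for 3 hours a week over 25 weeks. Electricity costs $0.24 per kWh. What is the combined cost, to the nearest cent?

$234.41

television: Runtime = 3 h/week × 12 weeks = 36 h
television: 0.22 kW × 36 h = 7.92 kWh
immersion water heater: Runtime = 12 h/week × 12 weeks = 144 h
immersion water heater: 2.75 kW × 144 h = 396 kWh
hair dryer: Runtime = 20 h/week × 13 weeks = 260 h
hair dryer: 1.58 kW × 260 h = 410.8 kWh
pool pump: Runtime = 3 h/week × 25 weeks = 75 h
pool pump: 2.16 kW × 75 h = 162 kWh
Total energy = 976.72 kWh
Cost = 976.72 × $0.24 = $234.41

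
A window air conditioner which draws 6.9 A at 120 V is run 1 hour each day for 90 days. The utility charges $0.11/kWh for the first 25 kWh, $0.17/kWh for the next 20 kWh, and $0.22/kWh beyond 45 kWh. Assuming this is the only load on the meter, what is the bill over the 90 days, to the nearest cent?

$12.64

Power = 6.9 A × 120 V = 828 W = 0.828 kW
Runtime = 1 h/day × 90 days = 90 h
Energy = 0.828 kW × 90 h = 74.52 kWh
Tier 1 (0–25 kWh): 25 × $0.11 = $2.75
Tier 2 (25–45 kWh): 20 × $0.17 = $3.4
Above 45 kWh: 29.52 × $0.22 = $6.4944
Bill = $12.64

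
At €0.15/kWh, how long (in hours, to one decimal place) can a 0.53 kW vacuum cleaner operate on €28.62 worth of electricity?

360.0 h

Energy available = €28.62 ÷ €0.15/kWh = 190.8 kWh
Hours = 190.8 kWh ÷ 0.53 kW = 360.0 h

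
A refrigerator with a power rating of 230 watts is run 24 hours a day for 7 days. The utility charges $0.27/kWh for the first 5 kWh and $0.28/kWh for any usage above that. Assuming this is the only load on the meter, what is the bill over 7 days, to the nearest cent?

$10.77

Runtime = 24 h × 7 = 168 h
Energy = 0.23 kW × 168 h = 38.64 kWh
Tier 1 (0–5 kWh): 5 × $0.27 = $1.35
Above 5 kWh: 33.64 × $0.28 = $9.4192
Bill = $10.77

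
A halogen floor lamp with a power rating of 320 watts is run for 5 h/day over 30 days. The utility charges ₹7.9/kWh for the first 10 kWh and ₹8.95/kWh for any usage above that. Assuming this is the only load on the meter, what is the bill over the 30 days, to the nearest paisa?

₹419.10

Runtime = 5 h/day × 30 days = 150 h
Energy = 0.32 kW × 150 h = 48 kWh
Tier 1 (0–10 kWh): 10 × ₹7.9 = ₹79
Above 10 kWh: 38 × ₹8.95 = ₹340.1
Bill = ₹419.10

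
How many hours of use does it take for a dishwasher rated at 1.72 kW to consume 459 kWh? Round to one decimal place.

Hours = 459 kWh ÷ 1.72 kW = 266.9 h

266.9 h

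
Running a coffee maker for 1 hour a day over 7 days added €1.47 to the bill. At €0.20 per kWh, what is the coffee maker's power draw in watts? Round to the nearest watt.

1050 W

Energy = €1.47 ÷ €0.20/kWh = 7.35 kWh
Runtime = 1 h/day × 7 days = 7 h
Power = 7.35 kWh ÷ 7 h = 1.05 kW = 1050 W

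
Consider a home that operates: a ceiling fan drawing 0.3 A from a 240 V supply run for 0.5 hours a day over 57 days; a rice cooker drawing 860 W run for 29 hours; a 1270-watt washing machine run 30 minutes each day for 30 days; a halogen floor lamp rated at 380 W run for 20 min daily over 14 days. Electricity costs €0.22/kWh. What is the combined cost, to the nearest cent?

€10.52

ceiling fan: Power = 0.3 A × 240 V = 72 W = 0.072 kW
ceiling fan: Runtime = 0.5 h/day × 57 days = 28.5 h
ceiling fan: 0.072 kW × 28.5 h = 2.052 kWh
rice cooker: 0.86 kW × 29 h = 24.94 kWh
washing machine: Runtime = 30 min × 30 = 900 min = 15 h
washing machine: 1.27 kW × 15 h = 19.05 kWh
halogen floor lamp: Runtime = 20 min × 14 = 280 min = 4.666666… h
halogen floor lamp: 0.38 kW × 4.666666… h = 1.773333… kWh
Total energy = 47.815333… kWh
Cost = 47.815333… × €0.22 = €10.52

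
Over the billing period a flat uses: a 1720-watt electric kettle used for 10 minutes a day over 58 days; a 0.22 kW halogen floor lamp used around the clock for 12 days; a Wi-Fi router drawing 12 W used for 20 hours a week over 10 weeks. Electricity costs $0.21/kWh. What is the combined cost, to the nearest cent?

electric kettle: Runtime = 10 min × 58 = 580 min = 9.666666… h
electric kettle: 1.72 kW × 9.666666… h = 16.626666… kWh
halogen floor lamp: Runtime = 24 h × 12 = 288 h
halogen floor lamp: 0.22 kW × 288 h = 63.36 kWh
Wi-Fi router: Runtime = 20 h/week × 10 weeks = 200 h
Wi-Fi router: 0.012 kW × 200 h = 2.4 kWh
Total energy = 82.386666… kWh
Cost = 82.386666… × $0.21 = $17.30

$17.30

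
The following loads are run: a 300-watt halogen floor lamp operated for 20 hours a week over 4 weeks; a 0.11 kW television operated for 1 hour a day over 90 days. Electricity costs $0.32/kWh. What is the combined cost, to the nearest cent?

$10.85

halogen floor lamp: Runtime = 20 h/week × 4 weeks = 80 h
halogen floor lamp: 0.3 kW × 80 h = 24 kWh
television: Runtime = 1 h/day × 90 days = 90 h
television: 0.11 kW × 90 h = 9.9 kWh
Total energy = 33.9 kWh
Cost = 33.9 × $0.32 = $10.85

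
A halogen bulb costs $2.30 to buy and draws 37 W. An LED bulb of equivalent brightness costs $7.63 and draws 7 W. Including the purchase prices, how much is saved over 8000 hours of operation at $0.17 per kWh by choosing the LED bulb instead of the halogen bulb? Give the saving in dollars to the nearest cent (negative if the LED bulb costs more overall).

$35.47

halogen bulb: $2.30 + (37/1000) kW × 8000 h × $0.17 = $2.30 + $50.32 = $52.62
LED bulb: $7.63 + (7/1000) kW × 8000 h × $0.17 = $7.63 + $9.52 = $17.15
Saving = $52.62 − $17.15 = $35.47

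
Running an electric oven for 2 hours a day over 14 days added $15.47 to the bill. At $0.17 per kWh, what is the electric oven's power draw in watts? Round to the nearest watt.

3250 W

Energy = $15.47 ÷ $0.17/kWh = 91 kWh
Runtime = 2 h/day × 14 days = 28 h
Power = 91 kWh ÷ 28 h = 3.25 kW = 3250 W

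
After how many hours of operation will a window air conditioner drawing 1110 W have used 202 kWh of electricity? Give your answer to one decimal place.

182.0 h

Hours = 202 kWh ÷ 1.11 kW = 182.0 h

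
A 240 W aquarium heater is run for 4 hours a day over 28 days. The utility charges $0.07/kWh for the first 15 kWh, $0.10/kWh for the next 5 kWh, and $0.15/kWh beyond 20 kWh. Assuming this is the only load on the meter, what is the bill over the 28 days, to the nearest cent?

$2.58

Runtime = 4 h/day × 28 days = 112 h
Energy = 0.24 kW × 112 h = 26.88 kWh
Tier 1 (0–15 kWh): 15 × $0.07 = $1.05
Tier 2 (15–20 kWh): 5 × $0.10 = $0.5
Above 20 kWh: 6.88 × $0.15 = $1.032
Bill = $2.58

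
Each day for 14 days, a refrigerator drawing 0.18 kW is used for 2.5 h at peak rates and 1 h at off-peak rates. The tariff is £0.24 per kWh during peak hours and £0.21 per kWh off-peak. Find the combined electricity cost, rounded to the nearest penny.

Peak energy = 0.18 kW × 2.5 h × 14 = 6.3 kWh
Off-peak energy = 0.18 kW × 1 h × 14 = 2.52 kWh
Cost = 6.3 × £0.24 + 2.52 × £0.21 = £1.512 + £0.5292 = £2.04

£2.04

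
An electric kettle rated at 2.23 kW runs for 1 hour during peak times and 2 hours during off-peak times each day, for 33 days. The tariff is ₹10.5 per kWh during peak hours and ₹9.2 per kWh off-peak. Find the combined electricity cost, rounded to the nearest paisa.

₹2126.75

Peak energy = 2.23 kW × 1 h × 33 = 73.59 kWh
Off-peak energy = 2.23 kW × 2 h × 33 = 147.18 kWh
Cost = 73.59 × ₹10.5 + 147.18 × ₹9.2 = ₹772.695 + ₹1354.056 = ₹2126.75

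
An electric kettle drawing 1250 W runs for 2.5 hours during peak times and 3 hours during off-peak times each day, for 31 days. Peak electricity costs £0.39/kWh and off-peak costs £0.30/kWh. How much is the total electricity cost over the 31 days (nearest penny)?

Peak energy = 1.25 kW × 2.5 h × 31 = 96.875 kWh
Off-peak energy = 1.25 kW × 3 h × 31 = 116.25 kWh
Cost = 96.875 × £0.39 + 116.25 × £0.30 = £37.78125 + £34.875 = £72.66

£72.66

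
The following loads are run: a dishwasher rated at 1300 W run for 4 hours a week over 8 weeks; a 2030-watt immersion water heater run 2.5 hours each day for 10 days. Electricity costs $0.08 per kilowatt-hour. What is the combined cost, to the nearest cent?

$7.39

dishwasher: Runtime = 4 h/week × 8 weeks = 32 h
dishwasher: 1.3 kW × 32 h = 41.6 kWh
immersion water heater: Runtime = 2.5 h/day × 10 days = 25 h
immersion water heater: 2.03 kW × 25 h = 50.75 kWh
Total energy = 92.35 kWh
Cost = 92.35 × $0.08 = $7.39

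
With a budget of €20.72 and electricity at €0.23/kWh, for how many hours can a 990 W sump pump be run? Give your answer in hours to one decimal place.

Energy available = €20.72 ÷ €0.23/kWh = 90.087 kWh
Hours = 90.087 kWh ÷ 0.99 kW = 91.0 h

91.0 h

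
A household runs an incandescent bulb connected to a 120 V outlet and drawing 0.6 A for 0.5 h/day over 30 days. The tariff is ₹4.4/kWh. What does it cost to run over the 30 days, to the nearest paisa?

Power = 0.6 A × 120 V = 72 W = 0.072 kW
Runtime = 0.5 h/day × 30 days = 15 h
Energy = 0.072 kW × 15 h = 1.08 kWh
Cost = 1.08 kWh × ₹4.4/kWh = ₹4.75

₹4.75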